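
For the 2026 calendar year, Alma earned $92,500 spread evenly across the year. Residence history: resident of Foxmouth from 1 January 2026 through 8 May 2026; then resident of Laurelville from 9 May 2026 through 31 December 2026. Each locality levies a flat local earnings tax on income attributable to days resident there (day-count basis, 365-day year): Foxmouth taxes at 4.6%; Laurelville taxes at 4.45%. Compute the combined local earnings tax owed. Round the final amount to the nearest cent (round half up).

Foxmouth, 1 January – 8 May 2026: 128 days → $92,500 × 4.6% × 128/365 = $1,492.1644
Laurelville, 9 May – 31 December 2026: 237 days → $92,500 × 4.45% × 237/365 = $2,672.7432
Total = $4,164.9075

$4,164.91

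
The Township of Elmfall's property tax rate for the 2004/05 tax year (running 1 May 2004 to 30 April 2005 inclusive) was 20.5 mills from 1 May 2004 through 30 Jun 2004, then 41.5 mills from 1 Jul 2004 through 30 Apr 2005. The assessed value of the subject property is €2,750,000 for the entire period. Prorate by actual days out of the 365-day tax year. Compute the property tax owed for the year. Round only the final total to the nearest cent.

1 May – 30 Jun 2004: 61 days at 20.5 mills → €2,750,000 × 2.05% × 61/365 = €9,421.5753
1 Jul 2004 – 30 Apr 2005: 304 days at 41.5 mills → €2,750,000 × 4.15% × 304/365 = €95,052.0548
Total = €104,473.6301

€104,473.63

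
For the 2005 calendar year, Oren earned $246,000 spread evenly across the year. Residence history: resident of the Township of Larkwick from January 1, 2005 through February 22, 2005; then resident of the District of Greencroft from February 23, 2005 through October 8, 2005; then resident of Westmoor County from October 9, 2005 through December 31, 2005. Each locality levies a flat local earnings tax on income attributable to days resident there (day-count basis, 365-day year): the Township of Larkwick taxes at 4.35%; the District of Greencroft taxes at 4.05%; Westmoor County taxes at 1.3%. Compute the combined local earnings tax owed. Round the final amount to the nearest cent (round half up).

$8,513.28

The Township of Larkwick, January 1 – February 22, 2005: 53 days → $246,000 × 4.35% × 53/365 = $1,553.8438
The District of Greencroft, February 23 – October 8, 2005: 228 days → $246,000 × 4.05% × 228/365 = $6,223.4630
Westmoor County, October 9 – December 31, 2005: 84 days → $246,000 × 1.3% × 84/365 = $735.9781
Total = $8,513.2849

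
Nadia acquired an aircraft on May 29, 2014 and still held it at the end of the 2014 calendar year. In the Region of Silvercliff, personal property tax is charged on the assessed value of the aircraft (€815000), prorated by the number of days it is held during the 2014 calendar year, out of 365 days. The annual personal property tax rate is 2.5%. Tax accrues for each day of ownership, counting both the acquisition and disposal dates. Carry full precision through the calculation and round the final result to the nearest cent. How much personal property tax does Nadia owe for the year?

Days held (May 29 – December 31, 2014): 217 out of 365
Tax = €815000 × 2.5% × 217/365 = €12113.3562

€12113.36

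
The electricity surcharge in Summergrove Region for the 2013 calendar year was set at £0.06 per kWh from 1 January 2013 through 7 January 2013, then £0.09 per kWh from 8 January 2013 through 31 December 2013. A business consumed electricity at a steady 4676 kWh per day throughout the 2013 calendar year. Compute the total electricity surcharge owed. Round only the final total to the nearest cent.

1 January – 7 January 2013: 7 days × 4676 kWh/day = 32,732 kWh at £0.06/kWh → £1963.92
8 January – 31 December 2013: 358 days × 4676 kWh/day = 1,674,008 kWh at £0.09/kWh → £150660.72

£152624.64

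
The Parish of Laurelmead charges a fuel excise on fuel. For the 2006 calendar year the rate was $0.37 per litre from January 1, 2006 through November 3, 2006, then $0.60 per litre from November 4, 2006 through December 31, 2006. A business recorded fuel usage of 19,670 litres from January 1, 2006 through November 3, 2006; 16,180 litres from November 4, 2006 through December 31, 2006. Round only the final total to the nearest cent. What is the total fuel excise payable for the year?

$16,985.90

January 1 – November 3, 2006: 19,670 litres at $0.37/litre → $7,277.90
November 4 – December 31, 2006: 16,180 litres at $0.60/litre → $9,708.00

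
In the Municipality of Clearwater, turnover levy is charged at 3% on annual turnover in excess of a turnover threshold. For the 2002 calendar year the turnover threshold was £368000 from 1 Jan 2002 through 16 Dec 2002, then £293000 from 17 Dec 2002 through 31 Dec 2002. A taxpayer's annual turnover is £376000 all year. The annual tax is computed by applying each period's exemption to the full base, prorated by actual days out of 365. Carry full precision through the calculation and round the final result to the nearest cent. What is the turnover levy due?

£332.47

1 Jan – 16 Dec 2002: 350 days, exemption £368000 → (£376000 − £368000) × 3% × 350/365 = £230.1370
17 Dec – 31 Dec 2002: 15 days, exemption £293000 → (£376000 − £293000) × 3% × 15/365 = £102.3288
Total = £332.4658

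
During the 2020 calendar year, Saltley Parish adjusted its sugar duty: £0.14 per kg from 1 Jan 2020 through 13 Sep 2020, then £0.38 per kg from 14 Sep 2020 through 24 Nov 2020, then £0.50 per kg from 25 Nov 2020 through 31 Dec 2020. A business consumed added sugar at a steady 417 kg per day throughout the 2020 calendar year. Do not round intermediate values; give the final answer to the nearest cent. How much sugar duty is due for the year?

1 Jan – 13 Sep 2020: 257 days × 417 kg/day = 107,169 kg at £0.14/kg → £15,003.66
14 Sep – 24 Nov 2020: 72 days × 417 kg/day = 30,024 kg at £0.38/kg → £11,409.12
25 Nov – 31 Dec 2020: 37 days × 417 kg/day = 15,429 kg at £0.50/kg → £7,714.50

£34,127.28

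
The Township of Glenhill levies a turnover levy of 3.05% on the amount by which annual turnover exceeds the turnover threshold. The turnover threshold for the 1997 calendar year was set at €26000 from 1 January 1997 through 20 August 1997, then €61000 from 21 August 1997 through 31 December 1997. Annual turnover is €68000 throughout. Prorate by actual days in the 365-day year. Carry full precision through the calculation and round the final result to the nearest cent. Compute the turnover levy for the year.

1 January – 20 August 1997: 232 days, exemption €26000 → (€68000 − €26000) × 3.05% × 232/365 = €814.2247
21 August – 31 December 1997: 133 days, exemption €61000 → (€68000 − €61000) × 3.05% × 133/365 = €77.7959
Total = €892.0205

€892.02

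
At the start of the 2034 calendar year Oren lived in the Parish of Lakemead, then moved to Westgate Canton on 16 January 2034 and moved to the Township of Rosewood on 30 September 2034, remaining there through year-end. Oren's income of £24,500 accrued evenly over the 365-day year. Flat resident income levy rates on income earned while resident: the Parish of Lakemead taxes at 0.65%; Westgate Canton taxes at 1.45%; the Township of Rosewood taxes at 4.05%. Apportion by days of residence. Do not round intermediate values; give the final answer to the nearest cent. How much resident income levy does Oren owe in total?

£509.50

The Parish of Lakemead, 1 January – 15 January 2034: 15 days → £24,500 × 0.65% × 15/365 = £6.5445
Westgate Canton, 16 January – 29 September 2034: 257 days → £24,500 × 1.45% × 257/365 = £250.1349
The Township of Rosewood, 30 September – 31 December 2034: 93 days → £24,500 × 4.05% × 93/365 = £252.8199
Total = £509.4993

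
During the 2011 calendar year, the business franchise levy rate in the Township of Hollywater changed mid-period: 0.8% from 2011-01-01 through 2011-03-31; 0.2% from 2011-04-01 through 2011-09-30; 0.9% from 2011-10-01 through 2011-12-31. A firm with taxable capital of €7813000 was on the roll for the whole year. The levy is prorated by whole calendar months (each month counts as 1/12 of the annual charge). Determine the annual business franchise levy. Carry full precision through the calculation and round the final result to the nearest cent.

€41018.25

2011-01-01 to 2011-03-31: 3 months at 0.8% → €7813000 × 0.8% × 3/12 = €15626.0000
2011-04-01 to 2011-09-30: 6 months at 0.2% → €7813000 × 0.2% × 6/12 = €7813.0000
2011-10-01 to 2011-12-31: 3 months at 0.9% → €7813000 × 0.9% × 3/12 = €17579.2500
Total = €41018.2500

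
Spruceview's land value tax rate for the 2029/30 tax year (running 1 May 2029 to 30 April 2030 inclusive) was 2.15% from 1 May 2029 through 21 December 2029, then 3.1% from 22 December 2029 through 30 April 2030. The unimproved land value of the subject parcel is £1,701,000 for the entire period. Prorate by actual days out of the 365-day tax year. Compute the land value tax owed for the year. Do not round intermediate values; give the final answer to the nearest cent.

£42,326.94

1 May – 21 December 2029: 235 days at 2.15% → £1,701,000 × 2.15% × 235/365 = £23,546.0342
22 December 2029 – 30 April 2030: 130 days at 3.1% → £1,701,000 × 3.1% × 130/365 = £18,780.9041
Total = £42,326.9384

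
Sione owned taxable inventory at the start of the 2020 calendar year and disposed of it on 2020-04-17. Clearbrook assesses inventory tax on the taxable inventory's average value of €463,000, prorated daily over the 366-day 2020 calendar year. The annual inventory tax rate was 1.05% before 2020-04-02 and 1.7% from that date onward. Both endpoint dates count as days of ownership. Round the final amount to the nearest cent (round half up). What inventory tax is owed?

2020-01-01 to 2020-04-01: 92 days at 1.05% → €463,000 × 1.05% × 92/366 = €1,222.0164
2020-04-02 to 2020-04-17: 16 days at 1.7% → €463,000 × 1.7% × 16/366 = €344.0874
Total = €1,566.1038

€1,566.10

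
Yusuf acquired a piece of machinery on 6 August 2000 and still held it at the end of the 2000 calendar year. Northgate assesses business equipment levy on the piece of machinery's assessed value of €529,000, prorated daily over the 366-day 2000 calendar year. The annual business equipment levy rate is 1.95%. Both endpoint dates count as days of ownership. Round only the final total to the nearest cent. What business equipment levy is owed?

€4,171.30

Days held (6 August – 31 December 2000): 148 out of 366
Tax = €529,000 × 1.95% × 148/366 = €4,171.2951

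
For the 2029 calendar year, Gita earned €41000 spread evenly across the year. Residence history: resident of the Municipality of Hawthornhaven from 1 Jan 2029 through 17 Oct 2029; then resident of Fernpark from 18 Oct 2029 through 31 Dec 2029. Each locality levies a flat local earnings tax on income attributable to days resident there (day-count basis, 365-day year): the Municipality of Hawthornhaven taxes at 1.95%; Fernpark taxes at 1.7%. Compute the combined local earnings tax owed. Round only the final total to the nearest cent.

€778.44

The Municipality of Hawthornhaven, 1 Jan – 17 Oct 2029: 290 days → €41000 × 1.95% × 290/365 = €635.2192
Fernpark, 18 Oct – 31 Dec 2029: 75 days → €41000 × 1.7% × 75/365 = €143.2192
Total = €778.4384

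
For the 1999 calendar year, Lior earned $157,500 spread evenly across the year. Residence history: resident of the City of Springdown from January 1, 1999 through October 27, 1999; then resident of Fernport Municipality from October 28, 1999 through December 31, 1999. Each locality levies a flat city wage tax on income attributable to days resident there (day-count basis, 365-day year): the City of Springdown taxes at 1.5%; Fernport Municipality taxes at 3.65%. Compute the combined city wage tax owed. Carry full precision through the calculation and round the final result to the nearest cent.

The City of Springdown, January 1 – October 27, 1999: 300 days → $157,500 × 1.5% × 300/365 = $1,941.7808
Fernport Municipality, October 28 – December 31, 1999: 65 days → $157,500 × 3.65% × 65/365 = $1,023.7500
Total = $2,965.5308

$2,965.53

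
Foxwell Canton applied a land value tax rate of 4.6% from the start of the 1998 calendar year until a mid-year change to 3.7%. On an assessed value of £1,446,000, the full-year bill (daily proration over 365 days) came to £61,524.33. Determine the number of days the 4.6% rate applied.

Let d = days at the first rate; then 365 − d days at the second rate.
£1,446,000 × [4.6%·d + 3.7%·(365−d)] / 365 = £61,524.33
Solving gives d = 225, so the new rate took effect on August 14, 1998.

225 days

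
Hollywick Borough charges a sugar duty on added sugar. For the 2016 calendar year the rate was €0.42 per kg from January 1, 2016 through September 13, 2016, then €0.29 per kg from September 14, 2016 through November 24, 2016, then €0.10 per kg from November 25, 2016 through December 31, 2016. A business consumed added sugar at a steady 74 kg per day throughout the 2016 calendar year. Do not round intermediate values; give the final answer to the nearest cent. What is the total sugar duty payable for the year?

January 1 – September 13, 2016: 257 days × 74 kg/day = 19,018 kg at €0.42/kg → €7,987.56
September 14 – November 24, 2016: 72 days × 74 kg/day = 5,328 kg at €0.29/kg → €1,545.12
November 25 – December 31, 2016: 37 days × 74 kg/day = 2,738 kg at €0.10/kg → €273.80

€9,806.48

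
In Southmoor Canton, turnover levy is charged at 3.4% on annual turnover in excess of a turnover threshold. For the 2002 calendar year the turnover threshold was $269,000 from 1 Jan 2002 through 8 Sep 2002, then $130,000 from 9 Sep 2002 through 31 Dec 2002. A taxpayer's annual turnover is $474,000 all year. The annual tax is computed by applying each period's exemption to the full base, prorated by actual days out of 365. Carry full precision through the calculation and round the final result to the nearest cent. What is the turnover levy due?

$8,446.07

1 Jan – 8 Sep 2002: 251 days, exemption $269,000 → ($474,000 − $269,000) × 3.4% × 251/365 = $4,793.0685
9 Sep – 31 Dec 2002: 114 days, exemption $130,000 → ($474,000 − $130,000) × 3.4% × 114/365 = $3,652.9973
Total = $8,446.0658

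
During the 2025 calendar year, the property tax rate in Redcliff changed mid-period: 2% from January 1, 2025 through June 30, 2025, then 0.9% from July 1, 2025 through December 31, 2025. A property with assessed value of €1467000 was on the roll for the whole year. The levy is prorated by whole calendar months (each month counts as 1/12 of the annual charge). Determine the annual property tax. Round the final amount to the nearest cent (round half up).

€21271.50

January 1 – June 30, 2025: 6 months at 2% → €1467000 × 2% × 6/12 = €14670.0000
July 1 – December 31, 2025: 6 months at 0.9% → €1467000 × 0.9% × 6/12 = €6601.5000
Total = €21271.5000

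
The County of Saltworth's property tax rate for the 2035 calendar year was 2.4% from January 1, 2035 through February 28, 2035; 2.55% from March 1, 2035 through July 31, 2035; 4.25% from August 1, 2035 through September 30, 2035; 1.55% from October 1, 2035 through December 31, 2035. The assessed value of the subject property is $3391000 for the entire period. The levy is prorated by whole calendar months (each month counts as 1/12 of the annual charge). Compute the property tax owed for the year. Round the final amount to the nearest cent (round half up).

$86753.08

January 1 – February 28, 2035: 2 months at 2.4% → $3391000 × 2.4% × 2/12 = $13564.0000
March 1 – July 31, 2035: 5 months at 2.55% → $3391000 × 2.55% × 5/12 = $36029.3750
August 1 – September 30, 2035: 2 months at 4.25% → $3391000 × 4.25% × 2/12 = $24019.5833
October 1 – December 31, 2035: 3 months at 1.55% → $3391000 × 1.55% × 3/12 = $13140.1250
Total = $86753.0833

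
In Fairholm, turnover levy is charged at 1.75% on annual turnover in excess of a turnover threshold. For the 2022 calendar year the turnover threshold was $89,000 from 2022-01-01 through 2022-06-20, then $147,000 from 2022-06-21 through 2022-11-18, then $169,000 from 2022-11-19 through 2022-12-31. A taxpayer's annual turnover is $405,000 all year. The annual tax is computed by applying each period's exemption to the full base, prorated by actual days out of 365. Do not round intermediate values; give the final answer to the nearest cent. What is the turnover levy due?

$4,945.16

2022-01-01 to 2022-06-20: 171 days, exemption $89,000 → ($405,000 − $89,000) × 1.75% × 171/365 = $2,590.7671
2022-06-21 to 2022-11-18: 151 days, exemption $147,000 → ($405,000 − $147,000) × 1.75% × 151/365 = $1,867.8493
2022-11-19 to 2022-12-31: 43 days, exemption $169,000 → ($405,000 − $169,000) × 1.75% × 43/365 = $486.5479
Total = $4,945.1644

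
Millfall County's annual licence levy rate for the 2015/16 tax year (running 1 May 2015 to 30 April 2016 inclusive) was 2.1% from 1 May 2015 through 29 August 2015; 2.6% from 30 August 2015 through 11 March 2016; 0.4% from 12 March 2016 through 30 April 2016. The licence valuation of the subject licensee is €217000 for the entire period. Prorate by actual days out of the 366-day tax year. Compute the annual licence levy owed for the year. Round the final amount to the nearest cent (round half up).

1 May – 29 August 2015: 121 days at 2.1% → €217000 × 2.1% × 121/366 = €1506.5492
30 August 2015 – 11 March 2016: 195 days at 2.6% → €217000 × 2.6% × 195/366 = €3005.9836
12 March – 30 April 2016: 50 days at 0.4% → €217000 × 0.4% × 50/366 = €118.5792
Total = €4631.1120

€4631.11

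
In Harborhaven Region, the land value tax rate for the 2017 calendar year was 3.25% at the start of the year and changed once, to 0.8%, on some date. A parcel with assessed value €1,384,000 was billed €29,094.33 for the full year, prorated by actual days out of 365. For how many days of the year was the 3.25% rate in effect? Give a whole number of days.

Let d = days at the first rate; then 365 − d days at the second rate.
€1,384,000 × [3.25%·d + 0.8%·(365−d)] / 365 = €29,094.33
Solving gives d = 194, so the new rate took effect on July 14, 2017.

194 days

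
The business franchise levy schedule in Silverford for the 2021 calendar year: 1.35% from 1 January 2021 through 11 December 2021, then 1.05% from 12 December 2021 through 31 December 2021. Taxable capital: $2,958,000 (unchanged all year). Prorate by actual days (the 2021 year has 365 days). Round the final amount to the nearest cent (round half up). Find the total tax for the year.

$39,446.75

1 January – 11 December 2021: 345 days at 1.35% → $2,958,000 × 1.35% × 345/365 = $37,744.8904
12 December – 31 December 2021: 20 days at 1.05% → $2,958,000 × 1.05% × 20/365 = $1,701.8630
Total = $39,446.7534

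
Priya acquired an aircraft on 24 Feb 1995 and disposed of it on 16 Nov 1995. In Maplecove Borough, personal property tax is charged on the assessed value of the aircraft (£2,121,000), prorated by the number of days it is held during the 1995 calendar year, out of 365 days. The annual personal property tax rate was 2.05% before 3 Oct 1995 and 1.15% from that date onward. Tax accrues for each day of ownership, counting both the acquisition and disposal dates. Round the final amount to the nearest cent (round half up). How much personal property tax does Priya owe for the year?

24 Feb – 2 Oct 1995: 221 days at 2.05% → £2,121,000 × 2.05% × 221/365 = £26,326.5493
3 Oct – 16 Nov 1995: 45 days at 1.15% → £2,121,000 × 1.15% × 45/365 = £3,007.1712
Total = £29,333.7205

£29,333.72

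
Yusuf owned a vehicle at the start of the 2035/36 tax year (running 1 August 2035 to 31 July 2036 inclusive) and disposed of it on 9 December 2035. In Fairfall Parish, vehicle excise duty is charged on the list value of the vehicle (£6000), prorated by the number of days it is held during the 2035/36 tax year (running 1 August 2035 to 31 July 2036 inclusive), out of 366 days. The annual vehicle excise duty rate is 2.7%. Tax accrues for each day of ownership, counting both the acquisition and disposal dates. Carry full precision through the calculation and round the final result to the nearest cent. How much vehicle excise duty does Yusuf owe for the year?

Days held (1 August – 9 December 2035): 131 out of 366
Tax = £6000 × 2.7% × 131/366 = £57.9836

£57.98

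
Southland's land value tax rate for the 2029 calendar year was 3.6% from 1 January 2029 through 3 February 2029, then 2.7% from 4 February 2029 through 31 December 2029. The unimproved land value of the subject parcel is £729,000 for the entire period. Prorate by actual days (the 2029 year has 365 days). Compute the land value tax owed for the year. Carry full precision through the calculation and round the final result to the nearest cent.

£20,294.16

1 January – 3 February 2029: 34 days at 3.6% → £729,000 × 3.6% × 34/365 = £2,444.6466
4 February – 31 December 2029: 331 days at 2.7% → £729,000 × 2.7% × 331/365 = £17,849.5151
Total = £20,294.1616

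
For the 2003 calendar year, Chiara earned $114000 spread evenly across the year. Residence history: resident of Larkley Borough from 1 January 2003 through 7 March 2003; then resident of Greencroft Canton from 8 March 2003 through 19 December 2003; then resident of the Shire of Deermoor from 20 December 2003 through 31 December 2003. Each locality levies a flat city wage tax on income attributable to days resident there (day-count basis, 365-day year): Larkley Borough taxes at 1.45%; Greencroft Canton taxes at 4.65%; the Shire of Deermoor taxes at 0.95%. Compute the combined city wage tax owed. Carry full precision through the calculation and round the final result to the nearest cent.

$4502.69

Larkley Borough, 1 January – 7 March 2003: 66 days → $114000 × 1.45% × 66/365 = $298.8986
Greencroft Canton, 8 March – 19 December 2003: 287 days → $114000 × 4.65% × 287/365 = $4168.1836
The Shire of Deermoor, 20 December – 31 December 2003: 12 days → $114000 × 0.95% × 12/365 = $35.6055
Total = $4502.6877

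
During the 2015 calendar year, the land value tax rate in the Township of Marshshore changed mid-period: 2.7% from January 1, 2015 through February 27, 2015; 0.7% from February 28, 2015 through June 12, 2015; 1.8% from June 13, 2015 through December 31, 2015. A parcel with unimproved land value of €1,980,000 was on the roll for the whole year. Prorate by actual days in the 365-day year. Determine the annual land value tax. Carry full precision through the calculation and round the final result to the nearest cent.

€32,206.19

January 1 – February 27, 2015: 58 days at 2.7% → €1,980,000 × 2.7% × 58/365 = €8,495.0137
February 28 – June 12, 2015: 105 days at 0.7% → €1,980,000 × 0.7% × 105/365 = €3,987.1233
June 13 – December 31, 2015: 202 days at 1.8% → €1,980,000 × 1.8% × 202/365 = €19,724.0548
Total = €32,206.1918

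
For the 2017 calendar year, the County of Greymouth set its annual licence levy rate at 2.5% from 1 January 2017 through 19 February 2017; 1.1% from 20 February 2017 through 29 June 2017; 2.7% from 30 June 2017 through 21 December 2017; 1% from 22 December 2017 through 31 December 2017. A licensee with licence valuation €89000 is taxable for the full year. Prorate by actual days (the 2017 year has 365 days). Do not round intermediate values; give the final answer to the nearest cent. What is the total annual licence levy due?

1 January – 19 February 2017: 50 days at 2.5% → €89000 × 2.5% × 50/365 = €304.7945
20 February – 29 June 2017: 130 days at 1.1% → €89000 × 1.1% × 130/365 = €348.6849
30 June – 21 December 2017: 175 days at 2.7% → €89000 × 2.7% × 175/365 = €1152.1233
22 December – 31 December 2017: 10 days at 1% → €89000 × 1% × 10/365 = €24.3836
Total = €1829.9863

€1829.99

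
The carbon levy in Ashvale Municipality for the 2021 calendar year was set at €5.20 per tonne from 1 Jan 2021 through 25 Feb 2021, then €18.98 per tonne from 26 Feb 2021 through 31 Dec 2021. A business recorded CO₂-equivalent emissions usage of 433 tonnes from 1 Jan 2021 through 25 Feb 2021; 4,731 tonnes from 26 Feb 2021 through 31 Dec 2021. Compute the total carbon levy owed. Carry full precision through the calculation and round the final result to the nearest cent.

€92,045.98

1 Jan – 25 Feb 2021: 433 tonnes at €5.20/tonne → €2,251.60
26 Feb – 31 Dec 2021: 4,731 tonnes at €18.98/tonne → €89,794.38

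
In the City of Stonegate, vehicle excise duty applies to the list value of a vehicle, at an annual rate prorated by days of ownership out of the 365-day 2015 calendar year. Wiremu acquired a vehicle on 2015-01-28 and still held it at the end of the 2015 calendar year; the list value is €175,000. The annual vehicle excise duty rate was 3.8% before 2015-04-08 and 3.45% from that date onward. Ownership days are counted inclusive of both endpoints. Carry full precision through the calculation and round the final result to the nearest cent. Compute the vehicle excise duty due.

2015-01-28 to 2015-04-07: 70 days at 3.8% → €175,000 × 3.8% × 70/365 = €1,275.3425
2015-04-08 to 2015-12-31: 268 days at 3.45% → €175,000 × 3.45% × 268/365 = €4,433.0137
Total = €5,708.3562

€5,708.36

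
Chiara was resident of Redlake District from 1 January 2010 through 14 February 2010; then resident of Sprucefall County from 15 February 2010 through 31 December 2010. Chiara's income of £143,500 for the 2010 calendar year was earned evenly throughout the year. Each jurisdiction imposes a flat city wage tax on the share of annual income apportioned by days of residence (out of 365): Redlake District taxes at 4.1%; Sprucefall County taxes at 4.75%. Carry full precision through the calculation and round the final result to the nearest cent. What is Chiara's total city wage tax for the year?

Redlake District, 1 January – 14 February 2010: 45 days → £143,500 × 4.1% × 45/365 = £725.3630
Sprucefall County, 15 February – 31 December 2010: 320 days → £143,500 × 4.75% × 320/365 = £5,975.8904
Total = £6,701.2534

£6,701.25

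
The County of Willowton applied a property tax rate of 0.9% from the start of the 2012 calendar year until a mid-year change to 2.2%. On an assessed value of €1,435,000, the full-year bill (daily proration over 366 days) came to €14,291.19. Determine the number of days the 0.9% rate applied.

339 days

Let d = days at the first rate; then 366 − d days at the second rate.
€1,435,000 × [0.9%·d + 2.2%·(366−d)] / 366 = €14,291.19
Solving gives d = 339, so the new rate took effect on 5 Dec 2012.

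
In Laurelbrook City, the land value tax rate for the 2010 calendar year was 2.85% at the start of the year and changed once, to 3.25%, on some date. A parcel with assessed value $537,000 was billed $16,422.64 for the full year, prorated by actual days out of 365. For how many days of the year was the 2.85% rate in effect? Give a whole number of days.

175 days

Let d = days at the first rate; then 365 − d days at the second rate.
$537,000 × [2.85%·d + 3.25%·(365−d)] / 365 = $16,422.64
Solving gives d = 175, so the new rate took effect on 25 Jun 2010.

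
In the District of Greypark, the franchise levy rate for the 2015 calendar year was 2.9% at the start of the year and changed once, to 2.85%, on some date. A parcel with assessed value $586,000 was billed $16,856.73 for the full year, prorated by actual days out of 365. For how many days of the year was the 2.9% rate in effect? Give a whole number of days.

Let d = days at the first rate; then 365 − d days at the second rate.
$586,000 × [2.9%·d + 2.85%·(365−d)] / 365 = $16,856.73
Solving gives d = 194, so the new rate took effect on July 14, 2015.

194 days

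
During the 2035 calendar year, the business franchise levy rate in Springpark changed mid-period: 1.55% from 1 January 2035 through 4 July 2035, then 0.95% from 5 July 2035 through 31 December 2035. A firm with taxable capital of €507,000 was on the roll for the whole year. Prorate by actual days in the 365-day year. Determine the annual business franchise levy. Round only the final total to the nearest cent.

€6,358.34

1 January – 4 July 2035: 185 days at 1.55% → €507,000 × 1.55% × 185/365 = €3,983.0753
5 July – 31 December 2035: 180 days at 0.95% → €507,000 × 0.95% × 180/365 = €2,375.2603
Total = €6,358.3356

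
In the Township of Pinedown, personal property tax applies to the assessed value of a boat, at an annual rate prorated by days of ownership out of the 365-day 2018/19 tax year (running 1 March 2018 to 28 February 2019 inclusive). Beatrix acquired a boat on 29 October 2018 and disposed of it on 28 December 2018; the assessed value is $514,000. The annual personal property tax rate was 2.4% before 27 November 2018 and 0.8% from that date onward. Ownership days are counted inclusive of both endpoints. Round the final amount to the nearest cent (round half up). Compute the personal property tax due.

$1,340.62

29 October – 26 November 2018: 29 days at 2.4% → $514,000 × 2.4% × 29/365 = $980.1205
27 November – 28 December 2018: 32 days at 0.8% → $514,000 × 0.8% × 32/365 = $360.5041
Total = $1,340.6247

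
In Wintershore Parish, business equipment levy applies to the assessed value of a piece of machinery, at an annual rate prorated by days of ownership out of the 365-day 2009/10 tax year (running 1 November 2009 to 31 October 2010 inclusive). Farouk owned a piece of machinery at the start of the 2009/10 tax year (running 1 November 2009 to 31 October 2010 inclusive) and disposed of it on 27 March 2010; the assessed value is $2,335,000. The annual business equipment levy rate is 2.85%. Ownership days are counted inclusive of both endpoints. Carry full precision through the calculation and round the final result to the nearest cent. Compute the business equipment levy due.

Days held (1 November 2009 – 27 March 2010): 147 out of 365
Tax = $2,335,000 × 2.85% × 147/365 = $26,801.3219

$26,801.32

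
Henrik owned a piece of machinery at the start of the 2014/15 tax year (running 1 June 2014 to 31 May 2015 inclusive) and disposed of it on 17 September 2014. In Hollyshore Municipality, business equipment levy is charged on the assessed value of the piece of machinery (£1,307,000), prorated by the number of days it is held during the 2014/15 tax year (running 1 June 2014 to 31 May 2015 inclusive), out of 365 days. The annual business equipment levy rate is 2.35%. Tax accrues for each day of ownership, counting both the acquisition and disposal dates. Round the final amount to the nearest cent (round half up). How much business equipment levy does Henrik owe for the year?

Days held (1 June – 17 September 2014): 109 out of 365
Tax = £1,307,000 × 2.35% × 109/365 = £9,172.2753

£9,172.28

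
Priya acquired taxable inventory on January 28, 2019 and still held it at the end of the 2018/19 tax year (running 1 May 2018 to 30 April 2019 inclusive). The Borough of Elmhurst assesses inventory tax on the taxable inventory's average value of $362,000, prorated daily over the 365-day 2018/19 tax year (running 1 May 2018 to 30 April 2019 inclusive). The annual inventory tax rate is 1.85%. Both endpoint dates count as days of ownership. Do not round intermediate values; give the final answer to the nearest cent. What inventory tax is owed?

Days held (January 28 – April 30, 2019): 93 out of 365
Tax = $362,000 × 1.85% × 93/365 = $1,706.3589

$1,706.36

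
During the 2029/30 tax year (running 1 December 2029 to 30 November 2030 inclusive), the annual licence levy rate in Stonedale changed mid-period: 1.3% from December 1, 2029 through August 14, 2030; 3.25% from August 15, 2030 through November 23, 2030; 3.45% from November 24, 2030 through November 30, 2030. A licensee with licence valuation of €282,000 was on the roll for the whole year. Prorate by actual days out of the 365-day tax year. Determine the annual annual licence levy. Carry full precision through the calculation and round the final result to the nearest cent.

€5,303.92

December 1, 2029 – August 14, 2030: 257 days at 1.3% → €282,000 × 1.3% × 257/365 = €2,581.2658
August 15 – November 23, 2030: 101 days at 3.25% → €282,000 × 3.25% × 101/365 = €2,536.0685
November 24 – November 30, 2030: 7 days at 3.45% → €282,000 × 3.45% × 7/365 = €186.5836
Total = €5,303.9178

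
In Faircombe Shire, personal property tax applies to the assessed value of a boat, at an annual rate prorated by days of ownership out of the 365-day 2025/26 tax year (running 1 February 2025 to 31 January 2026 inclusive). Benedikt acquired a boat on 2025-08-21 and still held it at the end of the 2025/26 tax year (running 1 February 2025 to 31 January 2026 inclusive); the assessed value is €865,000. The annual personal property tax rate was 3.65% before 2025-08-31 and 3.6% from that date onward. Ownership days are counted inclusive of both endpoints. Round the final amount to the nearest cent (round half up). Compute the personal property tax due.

€14,003.52

2025-08-21 to 2025-08-30: 10 days at 3.65% → €865,000 × 3.65% × 10/365 = €865.0000
2025-08-31 to 2026-01-31: 154 days at 3.6% → €865,000 × 3.6% × 154/365 = €13,138.5205
Total = €14,003.5205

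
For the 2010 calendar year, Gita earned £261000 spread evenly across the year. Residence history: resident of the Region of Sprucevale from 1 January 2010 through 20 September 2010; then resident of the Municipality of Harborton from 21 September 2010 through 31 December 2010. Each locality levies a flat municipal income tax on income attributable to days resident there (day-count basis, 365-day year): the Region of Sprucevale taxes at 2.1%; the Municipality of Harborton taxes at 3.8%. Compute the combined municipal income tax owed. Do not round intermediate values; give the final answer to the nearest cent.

The Region of Sprucevale, 1 January – 20 September 2010: 263 days → £261000 × 2.1% × 263/365 = £3949.3233
The Municipality of Harborton, 21 September – 31 December 2010: 102 days → £261000 × 3.8% × 102/365 = £2771.6055
Total = £6720.9288

£6720.93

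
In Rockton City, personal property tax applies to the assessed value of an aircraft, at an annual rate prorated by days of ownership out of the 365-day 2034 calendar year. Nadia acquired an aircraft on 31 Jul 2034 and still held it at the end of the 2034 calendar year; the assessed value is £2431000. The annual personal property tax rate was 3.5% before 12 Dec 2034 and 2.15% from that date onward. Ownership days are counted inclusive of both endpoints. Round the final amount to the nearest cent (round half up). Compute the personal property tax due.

£34100.60

31 Jul – 11 Dec 2034: 134 days at 3.5% → £2431000 × 3.5% × 134/365 = £31236.6849
12 Dec – 31 Dec 2034: 20 days at 2.15% → £2431000 × 2.15% × 20/365 = £2863.9178
Total = £34100.6027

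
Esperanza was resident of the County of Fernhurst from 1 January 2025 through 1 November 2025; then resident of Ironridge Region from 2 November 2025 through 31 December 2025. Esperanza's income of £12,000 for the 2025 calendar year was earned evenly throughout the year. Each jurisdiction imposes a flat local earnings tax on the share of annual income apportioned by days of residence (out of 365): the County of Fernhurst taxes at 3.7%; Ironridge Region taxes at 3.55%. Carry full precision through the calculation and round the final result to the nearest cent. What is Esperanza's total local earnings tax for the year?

£441.04

The County of Fernhurst, 1 January – 1 November 2025: 305 days → £12,000 × 3.7% × 305/365 = £371.0137
Ironridge Region, 2 November – 31 December 2025: 60 days → £12,000 × 3.55% × 60/365 = £70.0274
Total = £441.0411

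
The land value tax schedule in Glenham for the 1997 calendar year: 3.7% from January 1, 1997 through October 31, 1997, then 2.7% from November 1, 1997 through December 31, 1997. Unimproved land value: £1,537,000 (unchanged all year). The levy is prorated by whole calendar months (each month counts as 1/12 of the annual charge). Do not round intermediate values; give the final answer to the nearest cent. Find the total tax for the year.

January 1 – October 31, 1997: 10 months at 3.7% → £1,537,000 × 3.7% × 10/12 = £47,390.8333
November 1 – December 31, 1997: 2 months at 2.7% → £1,537,000 × 2.7% × 2/12 = £6,916.5000
Total = £54,307.3333

£54,307.33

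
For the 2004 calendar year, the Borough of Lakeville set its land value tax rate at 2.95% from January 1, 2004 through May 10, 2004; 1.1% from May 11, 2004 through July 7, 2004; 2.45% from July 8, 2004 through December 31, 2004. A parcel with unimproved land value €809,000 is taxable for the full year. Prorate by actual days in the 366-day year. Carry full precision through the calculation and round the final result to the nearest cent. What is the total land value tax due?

January 1 – May 10, 2004: 131 days at 2.95% → €809,000 × 2.95% × 131/366 = €8,542.0232
May 11 – July 7, 2004: 58 days at 1.1% → €809,000 × 1.1% × 58/366 = €1,410.2240
July 8 – December 31, 2004: 177 days at 2.45% → €809,000 × 2.45% × 177/366 = €9,585.3238
Total = €19,537.5710

€19,537.57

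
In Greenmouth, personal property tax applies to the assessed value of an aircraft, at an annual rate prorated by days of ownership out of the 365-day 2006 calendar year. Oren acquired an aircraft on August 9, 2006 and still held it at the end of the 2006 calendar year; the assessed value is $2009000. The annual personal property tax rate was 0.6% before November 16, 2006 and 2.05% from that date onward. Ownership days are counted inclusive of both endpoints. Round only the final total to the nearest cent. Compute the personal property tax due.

August 9 – November 15, 2006: 99 days at 0.6% → $2009000 × 0.6% × 99/365 = $3269.4411
November 16 – December 31, 2006: 46 days at 2.05% → $2009000 × 2.05% × 46/365 = $5190.3753
Total = $8459.8164

$8459.82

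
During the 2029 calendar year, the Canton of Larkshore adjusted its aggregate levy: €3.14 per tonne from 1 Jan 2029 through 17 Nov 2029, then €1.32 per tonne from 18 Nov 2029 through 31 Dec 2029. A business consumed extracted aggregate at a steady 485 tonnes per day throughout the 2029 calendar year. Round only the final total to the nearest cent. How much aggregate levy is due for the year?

1 Jan – 17 Nov 2029: 321 days × 485 tonnes/day = 155,685 tonnes at €3.14/tonne → €488850.90
18 Nov – 31 Dec 2029: 44 days × 485 tonnes/day = 21,340 tonnes at €1.32/tonne → €28168.80

€517019.70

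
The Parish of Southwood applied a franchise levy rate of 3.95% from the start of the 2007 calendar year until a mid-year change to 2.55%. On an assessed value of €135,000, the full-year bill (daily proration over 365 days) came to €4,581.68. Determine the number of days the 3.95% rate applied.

Let d = days at the first rate; then 365 − d days at the second rate.
€135,000 × [3.95%·d + 2.55%·(365−d)] / 365 = €4,581.68
Solving gives d = 220, so the new rate took effect on 9 Aug 2007.

220 days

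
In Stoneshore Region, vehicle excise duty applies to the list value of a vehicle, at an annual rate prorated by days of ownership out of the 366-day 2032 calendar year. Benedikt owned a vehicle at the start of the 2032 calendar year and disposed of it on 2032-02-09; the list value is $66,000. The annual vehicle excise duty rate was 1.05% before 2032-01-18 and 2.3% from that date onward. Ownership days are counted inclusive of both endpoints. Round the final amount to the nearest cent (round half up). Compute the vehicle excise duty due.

$127.58

2032-01-01 to 2032-01-17: 17 days at 1.05% → $66,000 × 1.05% × 17/366 = $32.1885
2032-01-18 to 2032-02-09: 23 days at 2.3% → $66,000 × 2.3% × 23/366 = $95.3934
Total = $127.5820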